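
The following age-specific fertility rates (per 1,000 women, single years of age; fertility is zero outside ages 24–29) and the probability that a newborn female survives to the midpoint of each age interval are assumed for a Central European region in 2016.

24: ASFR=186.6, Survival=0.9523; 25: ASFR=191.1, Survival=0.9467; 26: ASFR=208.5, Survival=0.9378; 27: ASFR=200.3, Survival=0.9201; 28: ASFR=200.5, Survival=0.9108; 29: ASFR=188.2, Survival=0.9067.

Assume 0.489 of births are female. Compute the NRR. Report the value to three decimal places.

Proportion female at birth = 0.489.
Weighting each age-specific rate by interval width and survival:
  24: 1 × 186.6/1000 × 0.9523 = 0.17770
  25: 1 × 191.1/1000 × 0.9467 = 0.18091
  26: 1 × 208.5/1000 × 0.9378 = 0.19553
  27: 1 × 200.3/1000 × 0.9201 = 0.18430
  28: 1 × 200.5/1000 × 0.9108 = 0.18262
  29: 1 × 188.2/1000 × 0.9067 = 0.17064
Sum = 1.09170
NRR = 0.489 × 1.09170 = 0.53384
With NRR below 1 the population is below replacement fertility.

0.534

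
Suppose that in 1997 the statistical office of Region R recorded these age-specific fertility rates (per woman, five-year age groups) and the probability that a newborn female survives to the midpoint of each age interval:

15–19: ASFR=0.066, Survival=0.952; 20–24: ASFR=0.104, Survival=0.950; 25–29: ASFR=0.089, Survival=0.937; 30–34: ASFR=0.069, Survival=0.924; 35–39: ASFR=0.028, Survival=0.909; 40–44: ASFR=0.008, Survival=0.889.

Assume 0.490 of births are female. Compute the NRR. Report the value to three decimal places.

0.836

Proportion female at birth = 0.490.
Per-age-group product (5 × ASFR × survival probability):
  15–19: 5 × 0.066 × 0.952 = 0.31416
  20–24: 5 × 0.104 × 0.950 = 0.49400
  25–29: 5 × 0.089 × 0.937 = 0.41697
  30–34: 5 × 0.069 × 0.924 = 0.31878
  35–39: 5 × 0.028 × 0.909 = 0.12726
  40–44: 5 × 0.008 × 0.889 = 0.03556
Sum = 1.70673
NRR = 0.490 × 1.70673 = 0.83630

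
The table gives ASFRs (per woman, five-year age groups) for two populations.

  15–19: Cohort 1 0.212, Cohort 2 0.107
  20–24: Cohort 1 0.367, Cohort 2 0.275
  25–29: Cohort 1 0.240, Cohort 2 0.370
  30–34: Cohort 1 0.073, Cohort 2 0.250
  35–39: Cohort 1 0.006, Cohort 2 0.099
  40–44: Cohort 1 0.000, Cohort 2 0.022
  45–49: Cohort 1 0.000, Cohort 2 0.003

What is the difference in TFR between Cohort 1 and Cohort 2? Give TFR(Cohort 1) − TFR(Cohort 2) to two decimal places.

Cohort 1:
  Sum of ASFRs = 0.212 + 0.367 + 0.240 + 0.073 + 0.006 + 0.000 + 0.000 = 0.898
  TFR = 5 × 0.898 = 4.49
Cohort 2:
  Sum of ASFRs = 0.107 + 0.275 + 0.370 + 0.250 + 0.099 + 0.022 + 0.003 = 1.126
  TFR = 5 × 1.126 = 5.63
Difference = 4.49 − 5.63 = -1.14

-1.14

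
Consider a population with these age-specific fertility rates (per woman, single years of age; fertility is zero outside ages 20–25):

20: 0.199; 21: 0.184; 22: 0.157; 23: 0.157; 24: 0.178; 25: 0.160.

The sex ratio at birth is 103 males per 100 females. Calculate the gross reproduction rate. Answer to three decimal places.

Proportion female at birth = 100 / (100 + 103) = 0.49261.
Sum of ASFRs = 0.199 + 0.184 + 0.157 + 0.157 + 0.178 + 0.160 = 1.035
TFR = 1.035
GRR = 0.49261 × 1.035 = 0.50985

0.510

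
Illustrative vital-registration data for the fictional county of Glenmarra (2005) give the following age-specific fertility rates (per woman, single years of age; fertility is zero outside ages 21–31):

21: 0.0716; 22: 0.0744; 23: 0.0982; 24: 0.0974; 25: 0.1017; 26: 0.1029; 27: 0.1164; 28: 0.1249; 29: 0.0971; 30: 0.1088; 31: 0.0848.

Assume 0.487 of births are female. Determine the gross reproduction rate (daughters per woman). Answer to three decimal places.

Proportion female at birth = 0.487.
Sum of ASFRs = 0.0716 + 0.0744 + 0.0982 + 0.0974 + 0.1017 + 0.1029 + 0.1164 + 0.1249 + 0.0971 + 0.1088 + 0.0848 = 1.0782
TFR = 1.0782
GRR = 0.487 × 1.0782 = 0.52508

0.525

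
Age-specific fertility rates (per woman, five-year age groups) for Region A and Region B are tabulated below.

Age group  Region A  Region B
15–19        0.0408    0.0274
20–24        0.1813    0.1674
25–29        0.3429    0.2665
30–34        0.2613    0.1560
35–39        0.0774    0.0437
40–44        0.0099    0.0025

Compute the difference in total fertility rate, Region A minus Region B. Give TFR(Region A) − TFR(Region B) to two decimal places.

1.25

Region A:
  Sum of ASFRs = 0.0408 + 0.1813 + 0.3429 + 0.2613 + 0.0774 + 0.0099 = 0.9136
  TFR = 5 × 0.9136 = 4.568
Region B:
  Sum of ASFRs = 0.0274 + 0.1674 + 0.2665 + 0.1560 + 0.0437 + 0.0025 = 0.6635
  TFR = 5 × 0.6635 = 3.3175
Difference = 4.568 − 3.3175 = 1.2505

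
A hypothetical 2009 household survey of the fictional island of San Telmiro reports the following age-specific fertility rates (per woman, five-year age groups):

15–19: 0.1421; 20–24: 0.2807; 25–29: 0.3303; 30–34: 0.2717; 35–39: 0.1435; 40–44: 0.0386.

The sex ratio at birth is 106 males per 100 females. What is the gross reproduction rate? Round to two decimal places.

2.93

Proportion female at birth = 100 / (100 + 106) = 0.48544.
Sum of ASFRs = 0.1421 + 0.2807 + 0.3303 + 0.2717 + 0.1435 + 0.0386 = 1.2069
TFR = 5 × 1.2069 = 6.0345
GRR = 0.48544 × 6.0345 = 2.92939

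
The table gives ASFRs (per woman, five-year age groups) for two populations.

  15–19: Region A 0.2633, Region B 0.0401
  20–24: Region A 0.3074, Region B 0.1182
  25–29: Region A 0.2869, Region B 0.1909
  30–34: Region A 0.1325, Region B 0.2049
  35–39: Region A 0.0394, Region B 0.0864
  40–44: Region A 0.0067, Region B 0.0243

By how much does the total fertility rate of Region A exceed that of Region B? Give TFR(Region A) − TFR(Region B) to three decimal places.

1.857

Region A:
  Sum of ASFRs = 0.2633 + 0.3074 + 0.2869 + 0.1325 + 0.0394 + 0.0067 = 1.0362
  TFR = 5 × 1.0362 = 5.181
Region B:
  Sum of ASFRs = 0.0401 + 0.1182 + 0.1909 + 0.2049 + 0.0864 + 0.0243 = 0.6648
  TFR = 5 × 0.6648 = 3.324
Difference = 5.181 − 3.324 = 1.857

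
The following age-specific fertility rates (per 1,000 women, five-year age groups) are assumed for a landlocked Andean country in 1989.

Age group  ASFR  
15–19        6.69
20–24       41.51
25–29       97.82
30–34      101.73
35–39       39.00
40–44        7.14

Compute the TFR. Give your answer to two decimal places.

Sum of ASFRs = 6.69 + 41.51 + 97.82 + 101.73 + 39.00 + 7.14 = 293.89
TFR = 5 × 293.89 / 1000 = 1.46945

1.47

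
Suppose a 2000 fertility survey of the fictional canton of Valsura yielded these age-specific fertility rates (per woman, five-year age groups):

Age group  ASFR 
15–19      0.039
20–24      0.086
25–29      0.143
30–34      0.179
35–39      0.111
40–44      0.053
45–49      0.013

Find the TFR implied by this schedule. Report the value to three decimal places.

3.120

Sum of ASFRs = 0.039 + 0.086 + 0.143 + 0.179 + 0.111 + 0.053 + 0.013 = 0.624
TFR = 5 × 0.624 = 3.12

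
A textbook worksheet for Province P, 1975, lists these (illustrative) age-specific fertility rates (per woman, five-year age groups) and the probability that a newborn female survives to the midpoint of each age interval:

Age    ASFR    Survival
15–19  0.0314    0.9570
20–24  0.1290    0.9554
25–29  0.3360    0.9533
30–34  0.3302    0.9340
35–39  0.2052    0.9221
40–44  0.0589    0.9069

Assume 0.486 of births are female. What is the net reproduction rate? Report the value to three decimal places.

Proportion female at birth = 0.486.
Per-age-group product (5 × ASFR × survival probability):
  15–19: 5 × 0.0314 × 0.9570 = 0.15025
  20–24: 5 × 0.1290 × 0.9554 = 0.61623
  25–29: 5 × 0.3360 × 0.9533 = 1.60154
  30–34: 5 × 0.3302 × 0.9340 = 1.54203
  35–39: 5 × 0.2052 × 0.9221 = 0.94607
  40–44: 5 × 0.0589 × 0.9069 = 0.26708
Sum = 5.12320
NRR = 0.486 × 5.12320 = 2.48988

2.490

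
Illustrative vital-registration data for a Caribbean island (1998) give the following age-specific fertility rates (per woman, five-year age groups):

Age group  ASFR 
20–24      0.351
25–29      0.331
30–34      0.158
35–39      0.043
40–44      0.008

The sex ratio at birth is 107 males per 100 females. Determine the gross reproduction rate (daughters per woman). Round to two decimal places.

Proportion female at birth = 100 / (100 + 107) = 0.48309.
Sum of ASFRs = 0.351 + 0.331 + 0.158 + 0.043 + 0.008 = 0.891
TFR = 5 × 0.891 = 4.455
GRR = 0.48309 × 4.455 = 2.15217

2.15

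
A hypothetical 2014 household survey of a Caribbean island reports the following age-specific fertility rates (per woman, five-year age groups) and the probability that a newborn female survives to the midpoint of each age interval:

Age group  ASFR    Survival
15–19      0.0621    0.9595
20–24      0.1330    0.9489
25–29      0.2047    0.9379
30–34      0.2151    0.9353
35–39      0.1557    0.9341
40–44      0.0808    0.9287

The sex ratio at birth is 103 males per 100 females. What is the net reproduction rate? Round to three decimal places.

Proportion female at birth = 100 / (100 + 103) = 0.49261.
Survival-weighted fertility by age (5·fₓ·Sₓ):
  15–19: 5 × 0.0621 × 0.9595 = 0.29792
  20–24: 5 × 0.1330 × 0.9489 = 0.63102
  25–29: 5 × 0.2047 × 0.9379 = 0.95994
  30–34: 5 × 0.2151 × 0.9353 = 1.00592
  35–39: 5 × 0.1557 × 0.9341 = 0.72720
  40–44: 5 × 0.0808 × 0.9287 = 0.37519
Sum = 3.99719
NRR = 0.49261 × 3.99719 = 1.96906

1.969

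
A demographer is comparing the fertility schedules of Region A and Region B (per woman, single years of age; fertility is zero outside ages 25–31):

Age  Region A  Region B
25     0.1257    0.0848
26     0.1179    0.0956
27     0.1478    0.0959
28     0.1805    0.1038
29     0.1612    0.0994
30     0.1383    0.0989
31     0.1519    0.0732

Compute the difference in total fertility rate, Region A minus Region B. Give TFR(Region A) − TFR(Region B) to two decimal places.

0.37

Region A:
  Sum of ASFRs = 0.1257 + 0.1179 + 0.1478 + 0.1805 + 0.1612 + 0.1383 + 0.1519 = 1.0233
  TFR = 1.0233
Region B:
  Sum of ASFRs = 0.0848 + 0.0956 + 0.0959 + 0.1038 + 0.0994 + 0.0989 + 0.0732 = 0.6516
  TFR = 0.6516
Difference = 1.0233 − 0.6516 = 0.3717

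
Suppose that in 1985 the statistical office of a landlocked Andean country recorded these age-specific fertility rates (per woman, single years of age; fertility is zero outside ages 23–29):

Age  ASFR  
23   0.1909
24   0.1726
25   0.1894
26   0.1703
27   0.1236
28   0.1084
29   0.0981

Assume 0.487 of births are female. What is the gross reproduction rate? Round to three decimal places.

0.513

Proportion female at birth = 0.487.
Sum of ASFRs = 0.1909 + 0.1726 + 0.1894 + 0.1703 + 0.1236 + 0.1084 + 0.0981 = 1.0533
TFR = 1.0533
GRR = 0.487 × 1.0533 = 0.51296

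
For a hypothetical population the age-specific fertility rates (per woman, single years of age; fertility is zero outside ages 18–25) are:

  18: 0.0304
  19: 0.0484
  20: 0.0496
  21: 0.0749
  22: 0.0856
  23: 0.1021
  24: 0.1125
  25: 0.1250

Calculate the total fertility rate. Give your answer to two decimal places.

0.63

Sum of ASFRs = 0.0304 + 0.0484 + 0.0496 + 0.0749 + 0.0856 + 0.1021 + 0.1125 + 0.1250 = 0.6285
TFR = 0.6285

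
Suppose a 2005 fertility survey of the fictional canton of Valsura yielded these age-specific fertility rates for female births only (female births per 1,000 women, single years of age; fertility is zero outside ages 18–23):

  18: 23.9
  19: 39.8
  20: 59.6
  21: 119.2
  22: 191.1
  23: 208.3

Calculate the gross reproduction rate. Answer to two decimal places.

Sum of female ASFRs = 23.9 + 39.8 + 59.6 + 119.2 + 191.1 + 208.3 = 641.9
GRR = 641.9 / 1000 = 0.6419

0.64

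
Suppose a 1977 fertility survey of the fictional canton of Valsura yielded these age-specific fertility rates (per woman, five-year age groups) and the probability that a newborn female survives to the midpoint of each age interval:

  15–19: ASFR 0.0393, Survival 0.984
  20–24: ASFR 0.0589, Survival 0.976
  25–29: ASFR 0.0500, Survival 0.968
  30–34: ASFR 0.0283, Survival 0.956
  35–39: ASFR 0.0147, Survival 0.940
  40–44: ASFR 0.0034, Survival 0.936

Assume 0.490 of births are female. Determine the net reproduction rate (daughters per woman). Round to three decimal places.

0.462

Proportion female at birth = 0.490.
Weighting each age-specific rate by interval width and survival:
  15–19: 5 × 0.0393 × 0.984 = 0.19336
  20–24: 5 × 0.0589 × 0.976 = 0.28743
  25–29: 5 × 0.0500 × 0.968 = 0.24200
  30–34: 5 × 0.0283 × 0.956 = 0.13527
  35–39: 5 × 0.0147 × 0.940 = 0.06909
  40–44: 5 × 0.0034 × 0.936 = 0.01591
Sum = 0.94306
NRR = 0.490 × 0.94306 = 0.46210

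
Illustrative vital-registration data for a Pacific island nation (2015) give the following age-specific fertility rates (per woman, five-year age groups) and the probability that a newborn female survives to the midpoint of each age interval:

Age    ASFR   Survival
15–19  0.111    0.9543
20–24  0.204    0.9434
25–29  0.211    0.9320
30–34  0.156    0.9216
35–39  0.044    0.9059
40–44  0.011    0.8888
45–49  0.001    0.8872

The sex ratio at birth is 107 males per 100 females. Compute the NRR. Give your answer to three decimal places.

1.665

Proportion female at birth = 100 / (100 + 107) = 0.48309.
Each age group contributes 5 × ASFR × survival:
  15–19: 5 × 0.111 × 0.9543 = 0.52964
  20–24: 5 × 0.204 × 0.9434 = 0.96227
  25–29: 5 × 0.211 × 0.9320 = 0.98326
  30–34: 5 × 0.156 × 0.9216 = 0.71885
  35–39: 5 × 0.044 × 0.9059 = 0.19930
  40–44: 5 × 0.011 × 0.8888 = 0.04888
  45–49: 5 × 0.001 × 0.8872 = 0.00444
Sum = 3.44664
NRR = 0.48309 × 3.44664 = 1.66504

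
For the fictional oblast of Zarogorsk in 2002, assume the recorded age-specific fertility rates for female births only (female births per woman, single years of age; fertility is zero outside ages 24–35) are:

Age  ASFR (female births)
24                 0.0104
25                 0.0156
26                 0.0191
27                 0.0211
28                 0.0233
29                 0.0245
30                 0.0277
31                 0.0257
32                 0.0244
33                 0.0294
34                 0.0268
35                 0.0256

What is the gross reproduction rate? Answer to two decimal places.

Sum of female ASFRs = 0.0104 + 0.0156 + 0.0191 + 0.0211 + 0.0233 + 0.0245 + 0.0277 + 0.0257 + 0.0244 + 0.0294 + 0.0268 + 0.0256 = 0.2736
GRR = 0.2736

0.27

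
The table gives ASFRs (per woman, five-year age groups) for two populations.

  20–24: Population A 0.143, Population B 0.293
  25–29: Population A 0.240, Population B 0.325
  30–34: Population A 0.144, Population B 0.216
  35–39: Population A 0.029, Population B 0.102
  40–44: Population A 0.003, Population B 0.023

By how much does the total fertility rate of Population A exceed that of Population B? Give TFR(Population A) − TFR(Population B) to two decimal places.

Population A:
  Sum of ASFRs = 0.143 + 0.240 + 0.144 + 0.029 + 0.003 = 0.559
  TFR = 5 × 0.559 = 2.795
Population B:
  Sum of ASFRs = 0.293 + 0.325 + 0.216 + 0.102 + 0.023 = 0.959
  TFR = 5 × 0.959 = 4.795
Difference = 2.795 − 4.795 = -2

-2.00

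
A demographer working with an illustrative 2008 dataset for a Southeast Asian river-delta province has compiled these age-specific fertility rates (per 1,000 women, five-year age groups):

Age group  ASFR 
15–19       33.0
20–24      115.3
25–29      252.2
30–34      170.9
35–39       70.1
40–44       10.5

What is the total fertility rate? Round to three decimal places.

3.260

Sum of ASFRs = 33.0 + 115.3 + 252.2 + 170.9 + 70.1 + 10.5 = 652.0
TFR = 5 × 652.0 / 1000 = 3.26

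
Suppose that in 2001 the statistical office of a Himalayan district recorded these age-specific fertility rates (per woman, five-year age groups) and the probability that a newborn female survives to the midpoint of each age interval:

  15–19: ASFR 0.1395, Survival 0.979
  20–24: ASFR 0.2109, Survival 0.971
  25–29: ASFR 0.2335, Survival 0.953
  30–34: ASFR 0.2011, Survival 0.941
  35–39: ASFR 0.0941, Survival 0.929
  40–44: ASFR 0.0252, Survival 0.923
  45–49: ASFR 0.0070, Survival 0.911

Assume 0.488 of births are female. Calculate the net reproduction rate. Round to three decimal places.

Proportion female at birth = 0.488.
Survival-weighted fertility by age (5·fₓ·Sₓ):
  15–19: 5 × 0.1395 × 0.979 = 0.68285
  20–24: 5 × 0.2109 × 0.971 = 1.02392
  25–29: 5 × 0.2335 × 0.953 = 1.11263
  30–34: 5 × 0.2011 × 0.941 = 0.94618
  35–39: 5 × 0.0941 × 0.929 = 0.43709
  40–44: 5 × 0.0252 × 0.923 = 0.11630
  45–49: 5 × 0.0070 × 0.911 = 0.03189
Sum = 4.35086
NRR = 0.488 × 4.35086 = 2.12322
With NRR above 1 the population is above replacement fertility.

2.123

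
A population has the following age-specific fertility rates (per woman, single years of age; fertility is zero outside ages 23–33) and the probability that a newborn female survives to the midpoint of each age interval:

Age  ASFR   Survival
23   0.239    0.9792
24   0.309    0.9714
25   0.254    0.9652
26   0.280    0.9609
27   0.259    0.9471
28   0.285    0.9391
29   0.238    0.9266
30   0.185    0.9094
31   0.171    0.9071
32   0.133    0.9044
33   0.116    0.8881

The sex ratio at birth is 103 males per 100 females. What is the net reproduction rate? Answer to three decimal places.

Proportion female at birth = 100 / (100 + 103) = 0.49261.
Each age group contributes 1 × ASFR × survival:
  23: 1 × 0.239 × 0.9792 = 0.23403
  24: 1 × 0.309 × 0.9714 = 0.30016
  25: 1 × 0.254 × 0.9652 = 0.24516
  26: 1 × 0.280 × 0.9609 = 0.26905
  27: 1 × 0.259 × 0.9471 = 0.24530
  28: 1 × 0.285 × 0.9391 = 0.26764
  29: 1 × 0.238 × 0.9266 = 0.22053
  30: 1 × 0.185 × 0.9094 = 0.16824
  31: 1 × 0.171 × 0.9071 = 0.15511
  32: 1 × 0.133 × 0.9044 = 0.12029
  33: 1 × 0.116 × 0.8881 = 0.10302
Sum = 2.32853
NRR = 0.49261 × 2.32853 = 1.14706

1.147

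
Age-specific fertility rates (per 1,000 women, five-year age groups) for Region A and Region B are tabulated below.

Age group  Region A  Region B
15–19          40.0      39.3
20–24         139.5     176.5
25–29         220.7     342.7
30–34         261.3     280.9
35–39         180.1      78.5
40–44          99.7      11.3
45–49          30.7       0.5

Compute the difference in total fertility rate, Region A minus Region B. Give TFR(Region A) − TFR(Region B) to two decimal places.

Region A:
  Sum of ASFRs = 40.0 + 139.5 + 220.7 + 261.3 + 180.1 + 99.7 + 30.7 = 972.0
  TFR = 5 × 972.0 / 1000 = 4.86
Region B:
  Sum of ASFRs = 39.3 + 176.5 + 342.7 + 280.9 + 78.5 + 11.3 + 0.5 = 929.7
  TFR = 5 × 929.7 / 1000 = 4.6485
Difference = 4.86 − 4.6485 = 0.2115

0.21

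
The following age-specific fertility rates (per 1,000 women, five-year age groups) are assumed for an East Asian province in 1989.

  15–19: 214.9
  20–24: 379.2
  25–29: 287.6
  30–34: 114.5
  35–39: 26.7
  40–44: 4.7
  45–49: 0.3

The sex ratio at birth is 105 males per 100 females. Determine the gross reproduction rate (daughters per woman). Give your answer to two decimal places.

Proportion female at birth = 100 / (100 + 105) = 0.48780.
Sum of ASFRs = 214.9 + 379.2 + 287.6 + 114.5 + 26.7 + 4.7 + 0.3 = 1027.9
TFR = 5 × 1027.9 / 1000 = 5.1395
GRR = 0.48780 × 5.1395 = 2.50705

2.51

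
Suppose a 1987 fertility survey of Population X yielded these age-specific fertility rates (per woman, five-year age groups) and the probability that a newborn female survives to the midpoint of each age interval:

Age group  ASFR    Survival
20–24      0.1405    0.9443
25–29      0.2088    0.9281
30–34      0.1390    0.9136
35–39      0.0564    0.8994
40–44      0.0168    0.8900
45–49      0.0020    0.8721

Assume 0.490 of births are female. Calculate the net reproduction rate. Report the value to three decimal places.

Proportion female at birth = 0.490.
Per-age-group product (5 × ASFR × survival probability):
  20–24: 5 × 0.1405 × 0.9443 = 0.66337
  25–29: 5 × 0.2088 × 0.9281 = 0.96894
  30–34: 5 × 0.1390 × 0.9136 = 0.63495
  35–39: 5 × 0.0564 × 0.8994 = 0.25363
  40–44: 5 × 0.0168 × 0.8900 = 0.07476
  45–49: 5 × 0.0020 × 0.8721 = 0.00872
Sum = 2.60437
NRR = 0.490 × 2.60437 = 1.27614

1.276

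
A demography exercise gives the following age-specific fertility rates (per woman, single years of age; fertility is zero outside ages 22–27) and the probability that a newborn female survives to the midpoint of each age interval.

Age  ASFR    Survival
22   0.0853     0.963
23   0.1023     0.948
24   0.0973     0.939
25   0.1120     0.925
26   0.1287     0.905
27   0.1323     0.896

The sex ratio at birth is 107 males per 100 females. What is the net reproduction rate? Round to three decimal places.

Proportion female at birth = 100 / (100 + 107) = 0.48309.
Each age group contributes 1 × ASFR × survival:
  22: 1 × 0.0853 × 0.963 = 0.08214
  23: 1 × 0.1023 × 0.948 = 0.09698
  24: 1 × 0.0973 × 0.939 = 0.09136
  25: 1 × 0.1120 × 0.925 = 0.10360
  26: 1 × 0.1287 × 0.905 = 0.11647
  27: 1 × 0.1323 × 0.896 = 0.11854
Sum = 0.60909
NRR = 0.48309 × 0.60909 = 0.29425
An NRR under 1 implies long-run decline under these rates.

0.294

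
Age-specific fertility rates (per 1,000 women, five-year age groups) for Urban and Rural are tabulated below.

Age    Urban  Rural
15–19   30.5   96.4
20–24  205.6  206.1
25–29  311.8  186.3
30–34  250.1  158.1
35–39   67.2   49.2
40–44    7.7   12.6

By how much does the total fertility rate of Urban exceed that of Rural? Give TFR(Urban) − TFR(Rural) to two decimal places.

0.82

Urban:
  Sum of ASFRs = 30.5 + 205.6 + 311.8 + 250.1 + 67.2 + 7.7 = 872.9
  TFR = 5 × 872.9 / 1000 = 4.3645
Rural:
  Sum of ASFRs = 96.4 + 206.1 + 186.3 + 158.1 + 49.2 + 12.6 = 708.7
  TFR = 5 × 708.7 / 1000 = 3.5435
Difference = 4.3645 − 3.5435 = 0.821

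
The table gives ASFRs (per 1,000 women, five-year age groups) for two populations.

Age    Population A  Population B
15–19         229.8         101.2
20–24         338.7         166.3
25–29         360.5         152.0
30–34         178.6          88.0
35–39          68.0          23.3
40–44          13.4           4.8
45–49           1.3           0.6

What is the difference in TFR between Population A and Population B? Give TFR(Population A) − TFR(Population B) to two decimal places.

Population A:
  Sum of ASFRs = 229.8 + 338.7 + 360.5 + 178.6 + 68.0 + 13.4 + 1.3 = 1190.3
  TFR = 5 × 1190.3 / 1000 = 5.9515
Population B:
  Sum of ASFRs = 101.2 + 166.3 + 152.0 + 88.0 + 23.3 + 4.8 + 0.6 = 536.2
  TFR = 5 × 536.2 / 1000 = 2.681
Difference = 5.9515 − 2.681 = 3.2705

3.27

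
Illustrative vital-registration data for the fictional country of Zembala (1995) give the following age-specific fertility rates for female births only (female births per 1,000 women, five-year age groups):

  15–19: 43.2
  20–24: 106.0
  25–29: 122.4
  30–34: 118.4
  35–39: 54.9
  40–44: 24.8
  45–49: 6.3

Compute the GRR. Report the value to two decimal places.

Sum of female ASFRs = 43.2 + 106.0 + 122.4 + 118.4 + 54.9 + 24.8 + 6.3 = 476.0
GRR = 5 × 476.0 / 1000 = 2.38

2.38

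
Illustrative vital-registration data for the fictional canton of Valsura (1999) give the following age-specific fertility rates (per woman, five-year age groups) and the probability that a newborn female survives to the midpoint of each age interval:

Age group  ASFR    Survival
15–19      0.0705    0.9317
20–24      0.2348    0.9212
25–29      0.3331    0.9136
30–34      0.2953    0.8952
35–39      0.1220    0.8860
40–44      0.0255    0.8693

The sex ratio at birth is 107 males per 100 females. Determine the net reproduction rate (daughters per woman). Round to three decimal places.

Proportion female at birth = 100 / (100 + 107) = 0.48309.
Each age group contributes 5 × ASFR × survival:
  15–19: 5 × 0.0705 × 0.9317 = 0.32842
  20–24: 5 × 0.2348 × 0.9212 = 1.08149
  25–29: 5 × 0.3331 × 0.9136 = 1.52160
  30–34: 5 × 0.2953 × 0.8952 = 1.32176
  35–39: 5 × 0.1220 × 0.8860 = 0.54046
  40–44: 5 × 0.0255 × 0.8693 = 0.11084
Sum = 4.90457
NRR = 0.48309 × 4.90457 = 2.36935
NRR > 1, so each generation more than replaces itself.

2.369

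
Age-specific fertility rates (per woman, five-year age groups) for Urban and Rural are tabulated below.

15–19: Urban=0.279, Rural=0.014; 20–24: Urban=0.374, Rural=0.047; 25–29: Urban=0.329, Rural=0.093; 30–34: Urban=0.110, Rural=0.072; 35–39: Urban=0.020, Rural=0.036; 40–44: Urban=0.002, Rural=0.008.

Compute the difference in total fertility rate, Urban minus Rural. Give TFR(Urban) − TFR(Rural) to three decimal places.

4.220

Urban:
  Sum of ASFRs = 0.279 + 0.374 + 0.329 + 0.110 + 0.020 + 0.002 = 1.114
  TFR = 5 × 1.114 = 5.57
Rural:
  Sum of ASFRs = 0.014 + 0.047 + 0.093 + 0.072 + 0.036 + 0.008 = 0.270
  TFR = 5 × 0.270 = 1.35
Difference = 5.57 − 1.35 = 4.22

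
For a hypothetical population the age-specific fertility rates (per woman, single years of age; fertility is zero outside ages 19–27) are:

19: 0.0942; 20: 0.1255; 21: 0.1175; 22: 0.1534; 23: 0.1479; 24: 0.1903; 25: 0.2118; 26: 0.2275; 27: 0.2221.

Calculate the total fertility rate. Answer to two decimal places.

1.49

Sum of ASFRs = 0.0942 + 0.1255 + 0.1175 + 0.1534 + 0.1479 + 0.1903 + 0.2118 + 0.2275 + 0.2221 = 1.4902
TFR = 1.4902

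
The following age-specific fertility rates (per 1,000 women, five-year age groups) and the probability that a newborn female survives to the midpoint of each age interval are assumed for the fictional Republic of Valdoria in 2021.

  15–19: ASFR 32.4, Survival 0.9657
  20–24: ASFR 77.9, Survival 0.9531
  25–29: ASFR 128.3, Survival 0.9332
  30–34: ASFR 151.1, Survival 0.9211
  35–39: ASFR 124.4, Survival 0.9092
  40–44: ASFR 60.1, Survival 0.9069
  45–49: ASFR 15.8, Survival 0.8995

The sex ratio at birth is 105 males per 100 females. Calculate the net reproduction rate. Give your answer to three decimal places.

1.332

Proportion female at birth = 100 / (100 + 105) = 0.48780.
Per-age-group product (5 × ASFR × survival probability):
  15–19: 5 × 32.4/1000 × 0.9657 = 0.15644
  20–24: 5 × 77.9/1000 × 0.9531 = 0.37123
  25–29: 5 × 128.3/1000 × 0.9332 = 0.59865
  30–34: 5 × 151.1/1000 × 0.9211 = 0.69589
  35–39: 5 × 124.4/1000 × 0.9092 = 0.56552
  40–44: 5 × 60.1/1000 × 0.9069 = 0.27252
  45–49: 5 × 15.8/1000 × 0.8995 = 0.07106
Sum = 2.73131
NRR = 0.48780 × 2.73131 = 1.33233
An NRR exceeding 1 indicates intrinsic growth under these rates.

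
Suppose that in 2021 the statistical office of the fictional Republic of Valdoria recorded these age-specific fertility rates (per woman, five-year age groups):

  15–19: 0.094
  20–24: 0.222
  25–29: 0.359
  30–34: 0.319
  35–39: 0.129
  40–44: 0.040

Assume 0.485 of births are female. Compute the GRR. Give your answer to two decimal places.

Proportion female at birth = 0.485.
Sum of ASFRs = 0.094 + 0.222 + 0.359 + 0.319 + 0.129 + 0.040 = 1.163
TFR = 5 × 1.163 = 5.815
GRR = 0.485 × 5.815 = 2.82028

2.82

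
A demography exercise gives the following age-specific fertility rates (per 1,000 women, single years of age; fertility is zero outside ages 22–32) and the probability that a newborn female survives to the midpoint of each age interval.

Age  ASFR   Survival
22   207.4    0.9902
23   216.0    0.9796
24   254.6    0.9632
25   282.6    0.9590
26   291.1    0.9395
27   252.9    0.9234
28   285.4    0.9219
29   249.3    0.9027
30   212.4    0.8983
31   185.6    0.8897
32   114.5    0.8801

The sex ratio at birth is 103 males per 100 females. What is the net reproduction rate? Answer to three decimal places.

1.175

Proportion female at birth = 100 / (100 + 103) = 0.49261.
Per-age-group product (1 × ASFR × survival probability):
  22: 1 × 207.4/1000 × 0.9902 = 0.20537
  23: 1 × 216.0/1000 × 0.9796 = 0.21159
  24: 1 × 254.6/1000 × 0.9632 = 0.24523
  25: 1 × 282.6/1000 × 0.9590 = 0.27101
  26: 1 × 291.1/1000 × 0.9395 = 0.27349
  27: 1 × 252.9/1000 × 0.9234 = 0.23353
  28: 1 × 285.4/1000 × 0.9219 = 0.26311
  29: 1 × 249.3/1000 × 0.9027 = 0.22504
  30: 1 × 212.4/1000 × 0.8983 = 0.19080
  31: 1 × 185.6/1000 × 0.8897 = 0.16513
  32: 1 × 114.5/1000 × 0.8801 = 0.10077
Sum = 2.38507
NRR = 0.49261 × 2.38507 = 1.17491
NRR > 1, so each generation more than replaces itself.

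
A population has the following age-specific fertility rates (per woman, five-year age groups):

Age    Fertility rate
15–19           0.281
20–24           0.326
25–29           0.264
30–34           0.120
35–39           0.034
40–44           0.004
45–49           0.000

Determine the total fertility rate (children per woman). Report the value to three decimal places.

Sum of ASFRs = 0.281 + 0.326 + 0.264 + 0.120 + 0.034 + 0.004 + 0.000 = 1.029
TFR = 5 × 1.029 = 5.145

5.145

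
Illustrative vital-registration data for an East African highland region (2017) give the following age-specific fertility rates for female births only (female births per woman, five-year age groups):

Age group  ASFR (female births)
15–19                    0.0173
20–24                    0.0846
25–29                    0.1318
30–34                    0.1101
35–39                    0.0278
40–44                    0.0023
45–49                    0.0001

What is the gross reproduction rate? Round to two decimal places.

Sum of female ASFRs = 0.0173 + 0.0846 + 0.1318 + 0.1101 + 0.0278 + 0.0023 + 0.0001 = 0.3740
GRR = 5 × 0.3740 = 1.87

1.87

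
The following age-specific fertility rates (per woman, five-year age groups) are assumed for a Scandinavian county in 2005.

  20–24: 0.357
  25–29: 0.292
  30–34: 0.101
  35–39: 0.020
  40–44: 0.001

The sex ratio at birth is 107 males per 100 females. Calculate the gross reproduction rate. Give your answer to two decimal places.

Proportion female at birth = 100 / (100 + 107) = 0.48309.
Sum of ASFRs = 0.357 + 0.292 + 0.101 + 0.020 + 0.001 = 0.771
TFR = 5 × 0.771 = 3.855
GRR = 0.48309 × 3.855 = 1.86231

1.86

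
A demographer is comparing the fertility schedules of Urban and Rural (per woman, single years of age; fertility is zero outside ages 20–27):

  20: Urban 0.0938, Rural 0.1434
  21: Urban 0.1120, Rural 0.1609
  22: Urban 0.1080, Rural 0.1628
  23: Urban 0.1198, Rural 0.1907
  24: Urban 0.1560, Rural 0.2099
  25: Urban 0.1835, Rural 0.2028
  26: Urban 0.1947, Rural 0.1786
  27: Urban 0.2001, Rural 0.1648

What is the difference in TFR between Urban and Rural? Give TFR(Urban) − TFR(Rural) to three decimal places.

Urban:
  Sum of ASFRs = 0.0938 + 0.1120 + 0.1080 + 0.1198 + 0.1560 + 0.1835 + 0.1947 + 0.2001 = 1.1679
  TFR = 1.1679
Rural:
  Sum of ASFRs = 0.1434 + 0.1609 + 0.1628 + 0.1907 + 0.2099 + 0.2028 + 0.1786 + 0.1648 = 1.4139
  TFR = 1.4139
Difference = 1.1679 − 1.4139 = -0.246

-0.246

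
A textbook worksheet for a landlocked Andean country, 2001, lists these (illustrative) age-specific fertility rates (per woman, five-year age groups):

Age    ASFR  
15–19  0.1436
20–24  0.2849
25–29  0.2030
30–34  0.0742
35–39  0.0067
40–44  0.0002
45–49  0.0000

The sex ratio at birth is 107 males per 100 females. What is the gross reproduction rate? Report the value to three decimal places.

1.721

Proportion female at birth = 100 / (100 + 107) = 0.48309.
Sum of ASFRs = 0.1436 + 0.2849 + 0.2030 + 0.0742 + 0.0067 + 0.0002 + 0.0000 = 0.7126
TFR = 5 × 0.7126 = 3.563
GRR = 0.48309 × 3.563 = 1.72125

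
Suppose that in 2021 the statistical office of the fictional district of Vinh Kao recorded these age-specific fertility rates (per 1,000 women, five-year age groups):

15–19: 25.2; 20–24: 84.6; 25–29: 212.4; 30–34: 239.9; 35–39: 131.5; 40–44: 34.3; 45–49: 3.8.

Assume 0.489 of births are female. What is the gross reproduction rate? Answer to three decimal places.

Proportion female at birth = 0.489.
Sum of ASFRs = 25.2 + 84.6 + 212.4 + 239.9 + 131.5 + 34.3 + 3.8 = 731.7
TFR = 5 × 731.7 / 1000 = 3.6585
GRR = 0.489 × 3.6585 = 1.78901

1.789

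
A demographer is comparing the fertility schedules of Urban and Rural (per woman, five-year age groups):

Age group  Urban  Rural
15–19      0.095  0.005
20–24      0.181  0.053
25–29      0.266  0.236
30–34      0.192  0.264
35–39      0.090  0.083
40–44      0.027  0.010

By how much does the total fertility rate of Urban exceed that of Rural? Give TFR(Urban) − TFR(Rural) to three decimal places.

Urban:
  Sum of ASFRs = 0.095 + 0.181 + 0.266 + 0.192 + 0.090 + 0.027 = 0.851
  TFR = 5 × 0.851 = 4.255
Rural:
  Sum of ASFRs = 0.005 + 0.053 + 0.236 + 0.264 + 0.083 + 0.010 = 0.651
  TFR = 5 × 0.651 = 3.255
Difference = 4.255 − 3.255 = 1

1.000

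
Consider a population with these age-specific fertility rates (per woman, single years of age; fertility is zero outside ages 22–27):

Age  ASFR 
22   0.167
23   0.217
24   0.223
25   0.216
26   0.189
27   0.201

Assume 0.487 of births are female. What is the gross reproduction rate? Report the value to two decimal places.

0.59

Proportion female at birth = 0.487.
Sum of ASFRs = 0.167 + 0.217 + 0.223 + 0.216 + 0.189 + 0.201 = 1.213
TFR = 1.213
GRR = 0.487 × 1.213 = 0.59073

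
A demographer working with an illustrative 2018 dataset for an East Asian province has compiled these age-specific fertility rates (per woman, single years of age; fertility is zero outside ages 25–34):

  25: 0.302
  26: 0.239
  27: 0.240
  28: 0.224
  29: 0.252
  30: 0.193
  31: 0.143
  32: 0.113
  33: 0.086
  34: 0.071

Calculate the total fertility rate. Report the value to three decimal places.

1.863

Sum of ASFRs = 0.302 + 0.239 + 0.240 + 0.224 + 0.252 + 0.193 + 0.143 + 0.113 + 0.086 + 0.071 = 1.863
TFR = 1.863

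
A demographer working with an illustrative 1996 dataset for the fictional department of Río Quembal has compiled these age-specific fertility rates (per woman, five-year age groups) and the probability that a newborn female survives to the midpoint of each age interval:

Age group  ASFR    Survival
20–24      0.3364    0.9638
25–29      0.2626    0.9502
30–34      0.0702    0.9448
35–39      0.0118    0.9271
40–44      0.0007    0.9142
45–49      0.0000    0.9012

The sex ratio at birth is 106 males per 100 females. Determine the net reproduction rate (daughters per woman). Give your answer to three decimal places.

Proportion female at birth = 100 / (100 + 106) = 0.48544.
Weighting each age-specific rate by interval width and survival:
  20–24: 5 × 0.3364 × 0.9638 = 1.62111
  25–29: 5 × 0.2626 × 0.9502 = 1.24761
  30–34: 5 × 0.0702 × 0.9448 = 0.33162
  35–39: 5 × 0.0118 × 0.9271 = 0.05470
  40–44: 5 × 0.0007 × 0.9142 = 0.00320
  45–49: 5 × 0.0000 × 0.9012 = 0.00000
Sum = 3.25824
NRR = 0.48544 × 3.25824 = 1.58168
With NRR above 1 the population is above replacement fertility.

1.582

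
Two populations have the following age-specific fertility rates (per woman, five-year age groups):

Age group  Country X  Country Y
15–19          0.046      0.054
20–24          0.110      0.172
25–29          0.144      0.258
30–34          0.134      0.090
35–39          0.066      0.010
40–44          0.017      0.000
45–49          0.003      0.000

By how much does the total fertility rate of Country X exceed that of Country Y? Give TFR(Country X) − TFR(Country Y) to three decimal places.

-0.320

Country X:
  Sum of ASFRs = 0.046 + 0.110 + 0.144 + 0.134 + 0.066 + 0.017 + 0.003 = 0.520
  TFR = 5 × 0.520 = 2.6
Country Y:
  Sum of ASFRs = 0.054 + 0.172 + 0.258 + 0.090 + 0.010 + 0.000 + 0.000 = 0.584
  TFR = 5 × 0.584 = 2.92
Difference = 2.6 − 2.92 = -0.32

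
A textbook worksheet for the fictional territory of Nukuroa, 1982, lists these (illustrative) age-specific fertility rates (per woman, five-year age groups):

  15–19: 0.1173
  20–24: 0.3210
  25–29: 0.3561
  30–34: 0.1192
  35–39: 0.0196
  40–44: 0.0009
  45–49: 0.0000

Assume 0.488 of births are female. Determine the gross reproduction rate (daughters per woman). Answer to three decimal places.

2.279

Proportion female at birth = 0.488.
Sum of ASFRs = 0.1173 + 0.3210 + 0.3561 + 0.1192 + 0.0196 + 0.0009 + 0.0000 = 0.9341
TFR = 5 × 0.9341 = 4.6705
GRR = 0.488 × 4.6705 = 2.27920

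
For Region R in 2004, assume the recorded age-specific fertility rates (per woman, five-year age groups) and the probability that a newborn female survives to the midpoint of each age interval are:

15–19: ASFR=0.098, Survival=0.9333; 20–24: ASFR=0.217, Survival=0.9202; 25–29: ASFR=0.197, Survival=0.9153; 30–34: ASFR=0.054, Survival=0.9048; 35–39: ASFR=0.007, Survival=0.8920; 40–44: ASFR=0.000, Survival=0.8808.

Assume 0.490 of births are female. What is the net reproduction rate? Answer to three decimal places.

1.290

Proportion female at birth = 0.490.
Survival-weighted fertility by age (5·fₓ·Sₓ):
  15–19: 5 × 0.098 × 0.9333 = 0.45732
  20–24: 5 × 0.217 × 0.9202 = 0.99842
  25–29: 5 × 0.197 × 0.9153 = 0.90157
  30–34: 5 × 0.054 × 0.9048 = 0.24430
  35–39: 5 × 0.007 × 0.8920 = 0.03122
  40–44: 5 × 0.000 × 0.8808 = 0.00000
Sum = 2.63283
NRR = 0.490 × 2.63283 = 1.29009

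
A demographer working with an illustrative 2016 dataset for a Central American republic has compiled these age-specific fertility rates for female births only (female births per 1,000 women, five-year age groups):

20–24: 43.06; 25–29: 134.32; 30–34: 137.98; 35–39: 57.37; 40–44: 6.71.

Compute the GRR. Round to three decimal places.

Sum of female ASFRs = 43.06 + 134.32 + 137.98 + 57.37 + 6.71 = 379.44
GRR = 5 × 379.44 / 1000 = 1.8972

1.897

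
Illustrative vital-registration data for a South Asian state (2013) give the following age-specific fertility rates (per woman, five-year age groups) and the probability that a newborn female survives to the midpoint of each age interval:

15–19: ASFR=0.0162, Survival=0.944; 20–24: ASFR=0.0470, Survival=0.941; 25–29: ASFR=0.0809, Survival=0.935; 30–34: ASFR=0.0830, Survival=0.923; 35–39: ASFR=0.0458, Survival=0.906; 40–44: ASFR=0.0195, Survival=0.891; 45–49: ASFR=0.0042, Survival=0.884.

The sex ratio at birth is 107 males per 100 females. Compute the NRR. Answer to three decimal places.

Proportion female at birth = 100 / (100 + 107) = 0.48309.
Weighting each age-specific rate by interval width and survival:
  15–19: 5 × 0.0162 × 0.944 = 0.07646
  20–24: 5 × 0.0470 × 0.941 = 0.22114
  25–29: 5 × 0.0809 × 0.935 = 0.37821
  30–34: 5 × 0.0830 × 0.923 = 0.38305
  35–39: 5 × 0.0458 × 0.906 = 0.20747
  40–44: 5 × 0.0195 × 0.891 = 0.08687
  45–49: 5 × 0.0042 × 0.884 = 0.01856
Sum = 1.37176
NRR = 0.48309 × 1.37176 = 0.66268

0.663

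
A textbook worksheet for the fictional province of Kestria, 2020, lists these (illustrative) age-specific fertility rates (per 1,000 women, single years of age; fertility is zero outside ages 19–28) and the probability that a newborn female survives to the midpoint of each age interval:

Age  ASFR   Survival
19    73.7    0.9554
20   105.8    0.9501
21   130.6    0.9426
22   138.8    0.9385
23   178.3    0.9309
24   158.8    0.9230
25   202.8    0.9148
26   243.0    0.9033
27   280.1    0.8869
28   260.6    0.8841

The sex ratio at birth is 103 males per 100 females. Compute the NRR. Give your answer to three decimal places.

Proportion female at birth = 100 / (100 + 103) = 0.49261.
Per-age-group product (1 × ASFR × survival probability):
  19: 1 × 73.7/1000 × 0.9554 = 0.07041
  20: 1 × 105.8/1000 × 0.9501 = 0.10052
  21: 1 × 130.6/1000 × 0.9426 = 0.12310
  22: 1 × 138.8/1000 × 0.9385 = 0.13026
  23: 1 × 178.3/1000 × 0.9309 = 0.16598
  24: 1 × 158.8/1000 × 0.9230 = 0.14657
  25: 1 × 202.8/1000 × 0.9148 = 0.18552
  26: 1 × 243.0/1000 × 0.9033 = 0.21950
  27: 1 × 280.1/1000 × 0.8869 = 0.24842
  28: 1 × 260.6/1000 × 0.8841 = 0.23040
Sum = 1.62068
NRR = 0.49261 × 1.62068 = 0.79836
An NRR under 1 implies long-run decline under these rates.

0.798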